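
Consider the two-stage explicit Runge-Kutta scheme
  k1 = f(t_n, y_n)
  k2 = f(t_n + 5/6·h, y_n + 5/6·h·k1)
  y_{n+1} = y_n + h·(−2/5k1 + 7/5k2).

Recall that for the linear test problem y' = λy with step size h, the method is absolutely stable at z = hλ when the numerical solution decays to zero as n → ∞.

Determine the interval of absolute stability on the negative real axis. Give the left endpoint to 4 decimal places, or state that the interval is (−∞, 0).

Set f=λy, z=hλ:
  k1=λy_n ⇒ h·k1=z·y_n;  k2=λ(1+5/6z)y_n ⇒ h·k2=z(1+5/6z)y_n
  y_{n+1}/y_n = 1 − 2/5z + 7/5z(1+5/6z) = 1 + z + 7/6z²
  ⇒ R(z) = 1 + z + 7/6z².

Solve |R(x)|<1 on ℝ⁻.
x=-0.98: |R|=1.1405
R=1: x+7/6x²=0 ⇒ x=−6/7=-0.8571; min R=1−1/(4·7/6)=0.7857>−1
Confirm numerically:
  x=-0.827: |R|=0.97092 <1
  x=-0.769: |R|=0.92092 <1
  x=-0.437: |R|=0.78580 <1
  x=-1.406: |R|=1.90031 >1
  x=-1.251: |R|=1.57483 >1
  x=-0.944: |R|=1.09566 >1
Interval (-0.8571, 0).

z∈(-0.8571,0).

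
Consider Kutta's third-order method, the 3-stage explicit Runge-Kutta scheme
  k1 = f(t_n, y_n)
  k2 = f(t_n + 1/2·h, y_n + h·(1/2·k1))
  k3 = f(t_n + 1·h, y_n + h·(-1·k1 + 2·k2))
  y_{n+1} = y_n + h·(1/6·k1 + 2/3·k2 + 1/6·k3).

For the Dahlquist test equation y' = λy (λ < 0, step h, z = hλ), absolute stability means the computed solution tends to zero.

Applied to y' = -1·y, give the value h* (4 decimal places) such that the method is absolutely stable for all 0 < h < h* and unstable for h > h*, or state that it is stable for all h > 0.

On y'=λy, z=hλ:
  order 3, 3-stage ⇒ R(z)=1+z+z^2/2+z^3/6
  (e.g. R(-1.41)=0.11685, |R|=0.11685)

Boundary: |R(x)|=1, x<0.
x=-1.41: |R|=0.1168
|R(-2.14)|=0.4836 |R(-1.51)|=0.0562 |R(-1.37)|=0.1399
Bisect:
  x_lo=-2.8975 |R|=1.7541  x_hi=-0.1426 |R|=0.8671
  mid=-1.52006 |R|=0.04986 →hi
  mid=-2.20879 |R|=0.56544 →hi
  mid=-2.55315 |R|=1.06769 →lo
  mid=-2.38097 |R|=0.79609 →hi
  mid=-2.46706 |R|=0.92645 →hi
  mid=-2.51011 |R|=0.99567 →hi
  mid=-2.53163 |R|=1.03132 →lo
  ...
  [-2.51280,-2.51263] ⇒ x*=-2.5127
Interval (-2.5127, 0).

(-2.5127,0); λ=-1 ⇒ h* = 2.5127.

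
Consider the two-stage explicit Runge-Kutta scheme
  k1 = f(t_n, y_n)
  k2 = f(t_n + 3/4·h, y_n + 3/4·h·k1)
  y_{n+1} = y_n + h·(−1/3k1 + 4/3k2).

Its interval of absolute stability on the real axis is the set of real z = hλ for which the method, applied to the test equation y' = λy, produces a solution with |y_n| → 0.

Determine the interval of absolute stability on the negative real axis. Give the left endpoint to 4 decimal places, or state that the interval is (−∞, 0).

With y'=λy (z=hλ):
  k1=λy_n ⇒ h·k1=z·y_n;  k2=λ(1+3/4z)y_n ⇒ h·k2=z(1+3/4z)y_n
  y_{n+1}/y_n = 1 − 1/3z + 4/3z(1+3/4z) = 1 + z + z²
  Hence R(z) = 1 + z + z².

Boundary: |R(x)|=1, x<0.
x=-1.28: |R|=1.3584
R=1: x+1x²=0 ⇒ x=−1=-1.0000; min R=1−1/(4·1)=0.7500>−1
Confirm numerically:
  x=-0.743: |R|=0.80905 <1
  x=-0.547: |R|=0.75221 <1
  x=-0.485: |R|=0.75023 <1
  x=-0.418: |R|=0.75672 <1
  x=-1.497: |R|=1.74401 >1
  x=-1.449: |R|=1.65060 >1
  x=-1.248: |R|=1.30950 >1
So |R|<1 on (-1.0000, 0).

(-1.0000, 0).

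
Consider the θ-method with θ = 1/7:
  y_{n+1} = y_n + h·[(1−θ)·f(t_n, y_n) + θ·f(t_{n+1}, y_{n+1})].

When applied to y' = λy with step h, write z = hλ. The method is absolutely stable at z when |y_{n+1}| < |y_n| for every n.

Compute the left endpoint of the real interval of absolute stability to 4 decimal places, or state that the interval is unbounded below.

With y'=λy (z=hλ):
  y_{n+1} = y_n + z·[6/7·y_n + 1/7·y_{n+1}] ⇒ (1 − 1/7z)y_{n+1} = (1 + 6/7z)y_n
  ⇒ R(z) = (1 + 6/7z)/(1 − 1/7z).

Boundary: |R(x)|=1, x<0.
x=-0.31: |R|=0.7031
R=−1: 1+6/7x = −1+1/7x ⇒ -5/7x=2 ⇒ x=2/(-5/7)=-2.8000
Confirm numerically:
  x=-2.551: |R|=0.86965 <1
  x=-2.115: |R|=0.62425 <1
  x=-1.530: |R|=0.25557 <1
  x=-1.134: |R|=0.02410 <1
  x=-3.197: |R|=1.19467 >1
  x=-2.927: |R|=1.06397 >1
  x=-2.848: |R|=1.02437 >1
Stable set (-2.8000, 0).

z* = -2.8000.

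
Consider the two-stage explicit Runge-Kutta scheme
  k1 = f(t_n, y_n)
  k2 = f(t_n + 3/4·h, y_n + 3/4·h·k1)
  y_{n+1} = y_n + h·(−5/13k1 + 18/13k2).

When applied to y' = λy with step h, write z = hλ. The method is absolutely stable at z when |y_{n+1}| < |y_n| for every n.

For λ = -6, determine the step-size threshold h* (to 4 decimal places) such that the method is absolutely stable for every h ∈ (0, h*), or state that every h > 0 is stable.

With y'=λy (z=hλ):
  k1=λy_n ⇒ h·k1=z·y_n;  k2=λ(1+3/4z)y_n ⇒ h·k2=z(1+3/4z)y_n
  y_{n+1}/y_n = 1 − 5/13z + 18/13z(1+3/4z) = 1 + z + 27/26z²
  ⇒ R(z) = 1 + z + 27/26z².

Need |R(x)|<1, x<0.
x=-0.87: |R|=0.9160
R=1: x+27/26x²=0 ⇒ x=−26/27=-0.9630; min R=1−1/(4·27/26)=0.7593>−1
Confirm numerically:
  x=-0.910: |R|=0.94995 <1
  x=-0.834: |R|=0.88831 <1
  x=-0.696: |R|=0.80705 <1
  x=-1.505: |R|=1.84714 >1
  x=-1.491: |R|=1.81758 >1
  x=-1.243: |R|=1.36147 >1
Stable set (-0.9630, 0).

(-0.9630,0); λ=-6 ⇒ h* = (26/27)/6 = 0.1605.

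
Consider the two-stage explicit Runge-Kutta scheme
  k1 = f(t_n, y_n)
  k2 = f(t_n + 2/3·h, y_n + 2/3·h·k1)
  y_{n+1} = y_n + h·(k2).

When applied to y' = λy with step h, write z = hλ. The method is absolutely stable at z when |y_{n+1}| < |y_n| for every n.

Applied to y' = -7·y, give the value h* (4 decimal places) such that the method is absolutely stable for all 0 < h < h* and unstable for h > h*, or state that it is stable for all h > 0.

(-1.5000,0); λ=-7 ⇒ h* = (3/2)/7 = 0.2143.

On y'=λy, z=hλ:
  k1=λy_n ⇒ h·k1=z·y_n;  k2=λ(1+2/3z)y_n ⇒ h·k2=z(1+2/3z)y_n
  y_{n+1}/y_n = 1 + z(1+2/3z) = 1 + z + 2/3z²
  so R(z) = 1 + z + 2/3z².

Find x<0 with |R(x)|<1.
x=-1.29: |R|=0.8194
R=1: x+2/3x²=0 ⇒ x=−3/2=-1.5000; min R=1−1/(4·2/3)=0.6250>−1
Confirm numerically:
  x=-1.395: |R|=0.90235 <1
  x=-0.902: |R|=0.64040 <1
  x=-0.865: |R|=0.63382 <1
  x=-0.693: |R|=0.62717 <1
  x=-1.975: |R|=1.62542 >1
  x=-1.831: |R|=1.40404 >1
  x=-1.524: |R|=1.02438 >1
Stable set (-1.5000, 0).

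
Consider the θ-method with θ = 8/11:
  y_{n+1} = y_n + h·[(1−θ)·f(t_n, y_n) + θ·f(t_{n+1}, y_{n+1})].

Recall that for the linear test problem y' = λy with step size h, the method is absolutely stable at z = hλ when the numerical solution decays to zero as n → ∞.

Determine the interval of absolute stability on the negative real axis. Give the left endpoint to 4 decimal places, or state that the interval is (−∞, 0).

With y'=λy (z=hλ):
  y_{n+1} = y_n + z·[3/11·y_n + 8/11·y_{n+1}] ⇒ (1 − 8/11z)y_{n+1} = (1 + 3/11z)y_n
  so R(z) = (1 + 3/11z)/(1 − 8/11z).

Boundary: |R(x)|=1, x<0.
x=-1.26: |R|=0.3425
x=-2: |R|=0.1852
x=-10: |R|=0.2088
x=-100: |R|=0.3564
θ=8/11≥1/2 ⇒ |1+3/11x|<|1−8/11x| ∀x<0 ⇒ interval (−∞,0).

unbounded; (−∞, 0).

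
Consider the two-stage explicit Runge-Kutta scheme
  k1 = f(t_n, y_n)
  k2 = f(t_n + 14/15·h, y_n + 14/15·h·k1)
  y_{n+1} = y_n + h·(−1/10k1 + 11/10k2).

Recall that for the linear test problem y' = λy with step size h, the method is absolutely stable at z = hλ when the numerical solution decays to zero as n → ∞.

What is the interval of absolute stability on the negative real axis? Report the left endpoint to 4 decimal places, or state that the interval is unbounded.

z∈(-0.9740,0).

Set f=λy, z=hλ:
  k1=λy_n ⇒ h·k1=z·y_n;  k2=λ(1+14/15z)y_n ⇒ h·k2=z(1+14/15z)y_n
  y_{n+1}/y_n = 1 − 1/10z + 11/10z(1+14/15z) = 1 + z + 77/75z²
  ⇒ R(z) = 1 + z + 77/75z².

Solve |R(x)|<1 on ℝ⁻.
x=-0.74: |R|=0.8222
R=1: x+77/75x²=0 ⇒ x=−75/77=-0.9740; min R=1−1/(4·77/75)=0.7565>−1
Confirm numerically:
  x=-0.939: |R|=0.96623 <1
  x=-0.753: |R|=0.82913 <1
  x=-0.512: |R|=0.75713 <1
  x=-0.402: |R|=0.76391 <1
  x=-1.557: |R|=1.93190 >1
  x=-1.183: |R|=1.25381 >1
Stable set (-0.9740, 0).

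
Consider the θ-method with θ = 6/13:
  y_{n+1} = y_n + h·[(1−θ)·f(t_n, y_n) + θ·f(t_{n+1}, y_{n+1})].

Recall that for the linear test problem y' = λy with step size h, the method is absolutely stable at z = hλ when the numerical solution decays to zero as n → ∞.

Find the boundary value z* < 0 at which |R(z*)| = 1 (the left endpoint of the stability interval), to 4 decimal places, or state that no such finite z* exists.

Test eqn y'=λy, z=hλ:
  y_{n+1} = y_n + z·[7/13·y_n + 6/13·y_{n+1}] ⇒ (1 − 6/13z)y_{n+1} = (1 + 7/13z)y_n
  Hence R(z) = (1 + 7/13z)/(1 − 6/13z).

Find x<0 with |R(x)|<1.
x=-1.47: |R|=0.1242
R=−1: 1+7/13x = −1+6/13x ⇒ -1/13x=2 ⇒ x=2/(-1/13)=-26.0000
Confirm numerically:
  x=-25.651: |R|=0.99791 <1
  x=-12.887: |R|=0.85482 <1
  x=-11.239: |R|=0.81648 <1
  x=-26.562: |R|=1.00326 >1
  x=-26.538: |R|=1.00312 >1
Stable set (-26.0000, 0).

z* = -26.0000.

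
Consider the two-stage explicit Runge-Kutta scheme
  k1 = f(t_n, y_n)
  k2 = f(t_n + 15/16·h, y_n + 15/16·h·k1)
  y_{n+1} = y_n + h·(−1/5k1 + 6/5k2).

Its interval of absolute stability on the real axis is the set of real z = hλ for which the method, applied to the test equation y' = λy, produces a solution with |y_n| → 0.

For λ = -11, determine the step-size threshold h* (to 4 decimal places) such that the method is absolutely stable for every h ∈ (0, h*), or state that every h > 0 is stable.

Set f=λy, z=hλ:
  k1=λy_n ⇒ h·k1=z·y_n;  k2=λ(1+15/16z)y_n ⇒ h·k2=z(1+15/16z)y_n
  y_{n+1}/y_n = 1 − 1/5z + 6/5z(1+15/16z) = 1 + z + 9/8z²
  Hence R(z) = 1 + z + 9/8z².

Boundary: |R(x)|=1, x<0.
x=-0.53: |R|=0.7860
R=1: x+9/8x²=0 ⇒ x=−8/9=-0.8889; min R=1−1/(4·9/8)=0.7778>−1
Confirm numerically:
  x=-0.816: |R|=0.93309 <1
  x=-0.735: |R|=0.87275 <1
  x=-0.503: |R|=0.78164 <1
  x=-0.487: |R|=0.77982 <1
  x=-1.317: |R|=1.63430 >1
  x=-1.174: |R|=1.37656 >1
Stable set (-0.8889, 0).

(-0.8889,0); λ=-11 ⇒ h* = (8/9)/11 = 0.0808.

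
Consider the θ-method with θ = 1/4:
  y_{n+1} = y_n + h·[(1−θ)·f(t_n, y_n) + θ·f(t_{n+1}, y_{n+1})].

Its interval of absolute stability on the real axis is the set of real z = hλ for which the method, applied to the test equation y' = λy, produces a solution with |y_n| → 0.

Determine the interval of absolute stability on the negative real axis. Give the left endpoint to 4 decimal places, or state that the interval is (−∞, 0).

Test eqn y'=λy, z=hλ:
  y_{n+1} = y_n + z·[3/4·y_n + 1/4·y_{n+1}] ⇒ (1 − 1/4z)y_{n+1} = (1 + 3/4z)y_n
  ⇒ R(z) = (1 + 3/4z)/(1 − 1/4z).

Boundary: |R(x)|=1, x<0.
x=-0.88: |R|=0.2787
R=−1: 1+3/4x = −1+1/4x ⇒ -1/2x=2 ⇒ x=2/(-1/2)=-4.0000
Confirm numerically:
  x=-3.885: |R|=0.97083 <1
  x=-2.631: |R|=0.58709 <1
  x=-1.994: |R|=0.33066 <1
  x=-1.878: |R|=0.27799 <1
  x=-4.229: |R|=1.05566 >1
  x=-4.172: |R|=1.04209 >1
Stable set (-4.0000, 0).

(-4.0000, 0).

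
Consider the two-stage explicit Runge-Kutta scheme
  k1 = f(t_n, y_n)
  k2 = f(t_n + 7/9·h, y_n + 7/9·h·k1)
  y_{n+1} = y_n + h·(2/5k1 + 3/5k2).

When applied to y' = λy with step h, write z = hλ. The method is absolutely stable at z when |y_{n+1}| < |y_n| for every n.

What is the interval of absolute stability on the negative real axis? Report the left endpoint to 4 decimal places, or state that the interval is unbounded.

(-2.1429, 0).

Test eqn y'=λy, z=hλ:
  k1=λy_n ⇒ h·k1=z·y_n;  k2=λ(1+7/9z)y_n ⇒ h·k2=z(1+7/9z)y_n
  y_{n+1}/y_n = 1 + 2/5z + 3/5z(1+7/9z) = 1 + z + 7/15z²
  Hence R(z) = 1 + z + 7/15z².

Solve |R(x)|<1 on ℝ⁻.
x=-1.33: |R|=0.4955
R=1: x+7/15x²=0 ⇒ x=−15/7=-2.1429; min R=1−1/(4·7/15)=0.4643>−1
Confirm numerically:
  x=-1.714: |R|=0.65697 <1
  x=-1.632: |R|=0.61093 <1
  x=-1.232: |R|=0.47632 <1
  x=-1.196: |R|=0.47153 <1
  x=-2.691: |R|=1.68836 >1
  x=-2.387: |R|=1.27196 >1
Interval (-2.1429, 0).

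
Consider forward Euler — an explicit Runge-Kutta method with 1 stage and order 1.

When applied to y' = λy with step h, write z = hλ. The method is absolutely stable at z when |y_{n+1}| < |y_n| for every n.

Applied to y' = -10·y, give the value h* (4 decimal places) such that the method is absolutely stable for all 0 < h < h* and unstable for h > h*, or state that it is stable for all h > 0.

On y'=λy, z=hλ:
  order 1, 1-stage ⇒ R(z)=1+z
  (e.g. R(-1.31)=-0.31000, |R|=0.31000)

Solve |R(x)|<1 on ℝ⁻.
x=-1.31: |R|=0.3100
|R(-2.03)|=1.0300 |R(-0.93)|=0.0700 |R(-0.65)|=0.3500
Bisect:
  x_lo=-2.4569 |R|=1.4569  x_hi=-0.2024 |R|=0.7976
  mid=-1.32966 |R|=0.32966 →hi
  mid=-1.89328 |R|=0.89328 →hi
  mid=-2.17509 |R|=1.17509 →lo
  mid=-2.03418 |R|=1.03418 →lo
  mid=-1.96373 |R|=0.96373 →hi
  mid=-1.99896 |R|=0.99896 →hi
  mid=-2.01657 |R|=1.01657 →lo
  mid=-2.00777 |R|=1.00777 →lo
  mid=-2.00336 |R|=1.00336 →lo
  mid=-2.00116 |R|=1.00116 →lo
  ...
  [-2.00006,-1.99992] ⇒ x*=-2.0000
Interval (-2.0000, 0).

(-2.0000,0); λ=-10 ⇒ h* = 0.2000.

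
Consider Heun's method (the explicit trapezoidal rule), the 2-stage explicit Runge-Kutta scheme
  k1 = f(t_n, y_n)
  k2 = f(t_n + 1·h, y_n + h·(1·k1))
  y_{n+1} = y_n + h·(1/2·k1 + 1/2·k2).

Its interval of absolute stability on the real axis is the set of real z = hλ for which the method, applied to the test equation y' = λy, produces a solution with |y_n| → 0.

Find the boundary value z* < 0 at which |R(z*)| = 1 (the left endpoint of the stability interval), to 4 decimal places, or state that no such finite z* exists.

On y'=λy, z=hλ:
  order 2, 2-stage ⇒ R(z)=1+z+z^2/2
  (e.g. R(-0.98)=0.50020, |R|=0.50020)

Need |R(x)|<1, x<0.
x=-0.98: |R|=0.5002
|R(-2.31)|=1.3580 |R(-1.71)|=0.7520 |R(-1.69)|=0.7380
Bisect:
  x_lo=-2.7807 |R|=2.0855  x_hi=-0.1358 |R|=0.8734
  mid=-1.45829 |R|=0.60502 →hi
  mid=-2.11952 |R|=1.12666 →lo
  mid=-1.78891 |R|=0.81119 →hi
  mid=-1.95421 |R|=0.95526 →hi
  mid=-2.03686 |R|=1.03754 →lo
  mid=-1.99554 |R|=0.99555 →hi
  mid=-2.01620 |R|=1.01633 →lo
  mid=-2.00587 |R|=1.00589 →lo
  mid=-2.00070 |R|=1.00070 →lo
  ...
  [-2.00006,-1.99990] ⇒ x*=-2.0000
Interval (-2.0000, 0).

z* = -2.0000.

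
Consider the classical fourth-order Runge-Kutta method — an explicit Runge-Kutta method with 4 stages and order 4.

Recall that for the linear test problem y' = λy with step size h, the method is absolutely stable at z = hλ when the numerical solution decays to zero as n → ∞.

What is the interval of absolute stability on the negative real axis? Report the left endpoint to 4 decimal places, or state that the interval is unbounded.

On y'=λy, z=hλ:
  order 4, 4-stage ⇒ R(z)=1+z+z^2/2+z^3/6+z^4/24
  (e.g. R(-1.07)=0.35289, |R|=0.35289)

Boundary: |R(x)|=1, x<0.
x=-1.07: |R|=0.3529
|R(-3.04)|=1.4570 |R(-2.44)|=0.5926 |R(-1.02)|=0.3684
Bisect:
  x_lo=-3.4595 |R|=2.5920  x_hi=-0.1619 |R|=0.8505
  mid=-1.81068 |R|=0.28707 →hi
  mid=-2.63507 |R|=0.79615 →hi
  mid=-3.04727 |R|=1.47236 →lo
  mid=-2.84117 |R|=1.08756 →lo
  mid=-2.73812 |R|=0.93117 →hi
  mid=-2.78964 |R|=1.00658 →lo
  mid=-2.76388 |R|=0.96819 →hi
  mid=-2.77676 |R|=0.98721 →hi
  mid=-2.78320 |R|=0.99685 →hi
  ...
  [-2.78542,-2.78522] ⇒ x*=-2.7853
Interval (-2.7853, 0).

(-2.7853, 0).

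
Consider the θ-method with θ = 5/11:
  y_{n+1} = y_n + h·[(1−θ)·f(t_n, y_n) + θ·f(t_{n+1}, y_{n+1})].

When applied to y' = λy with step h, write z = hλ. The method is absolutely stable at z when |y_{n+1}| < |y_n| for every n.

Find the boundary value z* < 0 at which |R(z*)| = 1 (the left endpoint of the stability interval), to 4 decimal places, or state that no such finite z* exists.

z* = -22.0000.

Test eqn y'=λy, z=hλ:
  y_{n+1} = y_n + z·[6/11·y_n + 5/11·y_{n+1}] ⇒ (1 − 5/11z)y_{n+1} = (1 + 6/11z)y_n
  ⇒ R(z) = (1 + 6/11z)/(1 − 5/11z).

Solve |R(x)|<1 on ℝ⁻.
x=-0.38: |R|=0.6760
R=−1: 1+6/11x = −1+5/11x ⇒ -1/11x=2 ⇒ x=2/(-1/11)=-22.0000
Confirm numerically:
  x=-18.884: |R|=0.97044 <1
  x=-16.946: |R|=0.94721 <1
  x=-8.828: |R|=0.76112 <1
  x=-22.417: |R|=1.00339 >1
  x=-22.100: |R|=1.00082 >1
  x=-22.039: |R|=1.00032 >1
Interval (-22.0000, 0).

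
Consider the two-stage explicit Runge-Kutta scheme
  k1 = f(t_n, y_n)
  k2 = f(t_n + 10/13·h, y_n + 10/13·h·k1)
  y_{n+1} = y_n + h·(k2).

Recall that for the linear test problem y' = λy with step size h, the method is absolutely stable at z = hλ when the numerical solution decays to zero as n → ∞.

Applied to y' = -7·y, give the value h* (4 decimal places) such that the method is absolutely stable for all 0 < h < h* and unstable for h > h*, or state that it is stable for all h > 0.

(-1.3000,0); λ=-7 ⇒ h* = (13/10)/7 = 0.1857.

Test eqn y'=λy, z=hλ:
  k1=λy_n ⇒ h·k1=z·y_n;  k2=λ(1+10/13z)y_n ⇒ h·k2=z(1+10/13z)y_n
  y_{n+1}/y_n = 1 + z(1+10/13z) = 1 + z + 10/13z²
  R(z) = 1 + z + 10/13z².

Find x<0 with |R(x)|<1.
x=-1.3: |R|=1.0000
R=1: x+10/13x²=0 ⇒ x=−13/10=-1.3000; min R=1−1/(4·10/13)=0.6750>−1
Confirm numerically:
  x=-1.241: |R|=0.94368 <1
  x=-1.080: |R|=0.81723 <1
  x=-0.743: |R|=0.68165 <1
  x=-0.612: |R|=0.67611 <1
  x=-1.899: |R|=1.87500 >1
  x=-1.535: |R|=1.27748 >1
So |R|<1 on (-1.3000, 0).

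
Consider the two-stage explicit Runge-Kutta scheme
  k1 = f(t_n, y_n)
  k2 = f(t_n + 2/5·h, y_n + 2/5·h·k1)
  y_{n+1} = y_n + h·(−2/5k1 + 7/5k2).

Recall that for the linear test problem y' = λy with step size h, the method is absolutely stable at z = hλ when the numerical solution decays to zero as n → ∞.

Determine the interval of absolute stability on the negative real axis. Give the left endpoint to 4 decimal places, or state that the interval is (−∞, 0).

z∈(-1.7857,0).

On y'=λy, z=hλ:
  k1=λy_n ⇒ h·k1=z·y_n;  k2=λ(1+2/5z)y_n ⇒ h·k2=z(1+2/5z)y_n
  y_{n+1}/y_n = 1 − 2/5z + 7/5z(1+2/5z) = 1 + z + 14/25z²
  so R(z) = 1 + z + 14/25z².

Solve |R(x)|<1 on ℝ⁻.
x=-1.57: |R|=0.8103
R=1: x+14/25x²=0 ⇒ x=−25/14=-1.7857; min R=1−1/(4·14/25)=0.5536>−1
Confirm numerically:
  x=-1.554: |R|=0.79835 <1
  x=-1.183: |R|=0.60071 <1
  x=-1.093: |R|=0.57600 <1
  x=-0.988: |R|=0.55864 <1
  x=-2.336: |R|=1.71986 >1
  x=-2.332: |R|=1.71341 >1
So |R|<1 on (-1.7857, 0).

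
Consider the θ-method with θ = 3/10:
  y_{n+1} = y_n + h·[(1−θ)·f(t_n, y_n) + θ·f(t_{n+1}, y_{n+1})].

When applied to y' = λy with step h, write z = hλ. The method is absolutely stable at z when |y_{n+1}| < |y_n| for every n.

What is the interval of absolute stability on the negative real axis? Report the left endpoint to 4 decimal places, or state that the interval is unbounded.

z∈(-5.0000,0).

With y'=λy (z=hλ):
  y_{n+1} = y_n + z·[7/10·y_n + 3/10·y_{n+1}] ⇒ (1 − 3/10z)y_{n+1} = (1 + 7/10z)y_n
  ⇒ R(z) = (1 + 7/10z)/(1 − 3/10z).

Find x<0 with |R(x)|<1.
x=-1: |R|=0.2308
R=−1: 1+7/10x = −1+3/10x ⇒ -2/5x=2 ⇒ x=2/(-2/5)=-5.0000
Confirm numerically:
  x=-4.187: |R|=0.85586 <1
  x=-3.945: |R|=0.80673 <1
  x=-3.483: |R|=0.70326 <1
  x=-2.989: |R|=0.57589 <1
  x=-5.362: |R|=1.05551 >1
  x=-5.333: |R|=1.05123 >1
  x=-5.291: |R|=1.04499 >1
Stable set (-5.0000, 0).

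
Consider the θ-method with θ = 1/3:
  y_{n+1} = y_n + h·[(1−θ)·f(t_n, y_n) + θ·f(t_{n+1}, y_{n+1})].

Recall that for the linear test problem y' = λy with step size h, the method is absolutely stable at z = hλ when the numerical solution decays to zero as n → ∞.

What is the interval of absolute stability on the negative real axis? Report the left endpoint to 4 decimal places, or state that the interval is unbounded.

On y'=λy, z=hλ:
  y_{n+1} = y_n + z·[2/3·y_n + 1/3·y_{n+1}] ⇒ (1 − 1/3z)y_{n+1} = (1 + 2/3z)y_n
  Hence R(z) = (1 + 2/3z)/(1 − 1/3z).

Solve |R(x)|<1 on ℝ⁻.
x=-1.23: |R|=0.1277
R=−1: 1+2/3x = −1+1/3x ⇒ -1/3x=2 ⇒ x=2/(-1/3)=-6.0000
Confirm numerically:
  x=-5.521: |R|=0.94379 <1
  x=-4.209: |R|=0.75156 <1
  x=-3.405: |R|=0.59485 <1
  x=-2.676: |R|=0.41438 <1
  x=-6.316: |R|=1.03392 >1
Interval (-6.0000, 0).

(-6.0000, 0).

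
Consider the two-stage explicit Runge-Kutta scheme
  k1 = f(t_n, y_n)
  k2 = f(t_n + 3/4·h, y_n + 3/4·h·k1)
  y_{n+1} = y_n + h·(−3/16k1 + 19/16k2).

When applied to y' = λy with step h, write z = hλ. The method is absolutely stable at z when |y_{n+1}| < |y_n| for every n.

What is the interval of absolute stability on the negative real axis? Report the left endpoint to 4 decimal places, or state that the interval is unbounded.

Test eqn y'=λy, z=hλ:
  k1=λy_n ⇒ h·k1=z·y_n;  k2=λ(1+3/4z)y_n ⇒ h·k2=z(1+3/4z)y_n
  y_{n+1}/y_n = 1 − 3/16z + 19/16z(1+3/4z) = 1 + z + 57/64z²
  ⇒ R(z) = 1 + z + 57/64z².

Boundary: |R(x)|=1, x<0.
x=-0.94: |R|=0.8470
R=1: x+57/64x²=0 ⇒ x=−64/57=-1.1228; min R=1−1/(4·57/64)=0.7193>−1
Confirm numerically:
  x=-0.948: |R|=0.85241 <1
  x=-0.935: |R|=0.84361 <1
  x=-0.480: |R|=0.72520 <1
  x=-1.522: |R|=1.54112 >1
  x=-1.243: |R|=1.13306 >1
  x=-1.234: |R|=1.12220 >1
Stable set (-1.1228, 0).

z∈(-1.1228,0).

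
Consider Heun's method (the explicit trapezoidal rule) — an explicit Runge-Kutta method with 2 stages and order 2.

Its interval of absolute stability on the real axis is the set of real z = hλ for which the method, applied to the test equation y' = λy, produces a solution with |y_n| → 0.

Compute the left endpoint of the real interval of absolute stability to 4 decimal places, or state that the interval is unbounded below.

z* = -2.0000.

With y'=λy (z=hλ):
  order 2, 2-stage ⇒ R(z)=1+z+z^2/2
  (e.g. R(-1.62)=0.69220, |R|=0.69220)

Solve |R(x)|<1 on ℝ⁻.
x=-1.62: |R|=0.6922
|R(-2.08)|=1.0832 |R(-0.96)|=0.5008 |R(-0.69)|=0.5481
Bisect:
  x_lo=-2.6021 |R|=1.7834  x_hi=-0.3304 |R|=0.7242
  mid=-1.46628 |R|=0.60871 →hi
  mid=-2.03419 |R|=1.03478 →lo
  mid=-1.75024 |R|=0.78143 →hi
  mid=-1.89222 |R|=0.89802 →hi
  mid=-1.96320 |R|=0.96388 →hi
  mid=-1.99870 |R|=0.99870 →hi
  mid=-2.01645 |R|=1.01658 →lo
  mid=-2.00757 |R|=1.00760 →lo
  mid=-2.00314 |R|=1.00314 →lo
  mid=-2.00092 |R|=1.00092 →lo
  ...
  [-2.00009,-1.99995] ⇒ x*=-2.0000
Stable set (-2.0000, 0).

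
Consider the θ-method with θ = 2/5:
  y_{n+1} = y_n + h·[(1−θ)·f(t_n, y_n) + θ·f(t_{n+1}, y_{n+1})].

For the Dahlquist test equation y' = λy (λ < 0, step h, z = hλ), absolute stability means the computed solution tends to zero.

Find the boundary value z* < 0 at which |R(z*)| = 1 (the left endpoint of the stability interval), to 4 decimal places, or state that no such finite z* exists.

z* = -10.0000.

On y'=λy, z=hλ:
  y_{n+1} = y_n + z·[3/5·y_n + 2/5·y_{n+1}] ⇒ (1 − 2/5z)y_{n+1} = (1 + 3/5z)y_n
  R(z) = (1 + 3/5z)/(1 − 2/5z).

Boundary: |R(x)|=1, x<0.
x=-1.22: |R|=0.1801
R=−1: 1+3/5x = −1+2/5x ⇒ -1/5x=2 ⇒ x=2/(-1/5)=-10.0000
Confirm numerically:
  x=-9.701: |R|=0.98775 <1
  x=-5.081: |R|=0.67557 <1
  x=-5.047: |R|=0.67186 <1
  x=-10.218: |R|=1.00857 >1
  x=-10.049: |R|=1.00195 >1
So |R|<1 on (-10.0000, 0).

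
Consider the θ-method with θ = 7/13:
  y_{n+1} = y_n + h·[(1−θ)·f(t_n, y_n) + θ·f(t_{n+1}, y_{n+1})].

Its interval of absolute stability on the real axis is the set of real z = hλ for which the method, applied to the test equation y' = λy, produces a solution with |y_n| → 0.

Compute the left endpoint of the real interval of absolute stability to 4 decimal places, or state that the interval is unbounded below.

unbounded; (−∞, 0).

Test eqn y'=λy, z=hλ:
  y_{n+1} = y_n + z·[6/13·y_n + 7/13·y_{n+1}] ⇒ (1 − 7/13z)y_{n+1} = (1 + 6/13z)y_n
  ⇒ R(z) = (1 + 6/13z)/(1 − 7/13z).

Solve |R(x)|<1 on ℝ⁻.
x=-1.29: |R|=0.2388
x=-2: |R|=0.0370
x=-10: |R|=0.5663
x=-100: |R|=0.8233
θ=7/13≥1/2 ⇒ |1+6/13x|<|1−7/13x| ∀x<0 ⇒ stable on all of ℝ⁻.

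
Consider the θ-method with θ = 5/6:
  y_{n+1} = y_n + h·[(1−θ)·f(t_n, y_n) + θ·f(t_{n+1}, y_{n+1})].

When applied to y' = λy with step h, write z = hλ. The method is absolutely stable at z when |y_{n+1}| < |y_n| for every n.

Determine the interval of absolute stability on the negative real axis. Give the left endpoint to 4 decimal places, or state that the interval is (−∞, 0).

unbounded; (−∞, 0).

Set f=λy, z=hλ:
  y_{n+1} = y_n + z·[1/6·y_n + 5/6·y_{n+1}] ⇒ (1 − 5/6z)y_{n+1} = (1 + 1/6z)y_n
  so R(z) = (1 + 1/6z)/(1 − 5/6z).

Boundary: |R(x)|=1, x<0.
x=-0.6: |R|=0.6000
x=-2: |R|=0.2500
x=-10: |R|=0.0714
x=-100: |R|=0.1858
θ=5/6≥1/2 ⇒ |1+1/6x|<|1−5/6x| ∀x<0 ⇒ stable on all of ℝ⁻.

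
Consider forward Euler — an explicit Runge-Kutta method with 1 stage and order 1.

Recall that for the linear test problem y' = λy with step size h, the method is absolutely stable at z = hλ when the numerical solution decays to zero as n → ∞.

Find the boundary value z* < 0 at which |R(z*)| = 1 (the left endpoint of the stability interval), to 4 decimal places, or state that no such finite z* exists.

z* = -2.0000.

Set f=λy, z=hλ:
  order 1, 1-stage ⇒ R(z)=1+z
  (e.g. R(-1.45)=-0.45000, |R|=0.45000)

Find x<0 with |R(x)|<1.
x=-1.45: |R|=0.4500
|R(-2)|=1.0000 |R(-1.06)|=0.0600
Bisect:
  x_lo=-2.6907 |R|=1.6907  x_hi=-0.3579 |R|=0.6421
  mid=-1.52431 |R|=0.52431 →hi
  mid=-2.10751 |R|=1.10751 →lo
  mid=-1.81591 |R|=0.81591 →hi
  mid=-1.96171 |R|=0.96171 →hi
  mid=-2.03461 |R|=1.03461 →lo
  mid=-1.99816 |R|=0.99816 →hi
  mid=-2.01638 |R|=1.01638 →lo
  mid=-2.00727 |R|=1.00727 →lo
  mid=-2.00272 |R|=1.00272 →lo
  ...
  [-2.00001,-1.99987] ⇒ x*=-2.0000
Stable set (-2.0000, 0).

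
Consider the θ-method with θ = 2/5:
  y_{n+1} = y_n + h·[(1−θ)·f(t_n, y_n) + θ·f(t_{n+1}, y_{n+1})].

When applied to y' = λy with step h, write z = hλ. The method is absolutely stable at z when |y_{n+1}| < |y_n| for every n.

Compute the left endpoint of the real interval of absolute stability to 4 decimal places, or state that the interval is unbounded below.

With y'=λy (z=hλ):
  y_{n+1} = y_n + z·[3/5·y_n + 2/5·y_{n+1}] ⇒ (1 − 2/5z)y_{n+1} = (1 + 3/5z)y_n
  so R(z) = (1 + 3/5z)/(1 − 2/5z).

Find x<0 with |R(x)|<1.
x=-1.25: |R|=0.1667
R=−1: 1+3/5x = −1+2/5x ⇒ -1/5x=2 ⇒ x=2/(-1/5)=-10.0000
Confirm numerically:
  x=-6.180: |R|=0.77995 <1
  x=-5.887: |R|=0.75480 <1
  x=-4.324: |R|=0.58411 <1
  x=-10.374: |R|=1.01453 >1
  x=-10.026: |R|=1.00104 >1
Interval (-10.0000, 0).

z* = -10.0000.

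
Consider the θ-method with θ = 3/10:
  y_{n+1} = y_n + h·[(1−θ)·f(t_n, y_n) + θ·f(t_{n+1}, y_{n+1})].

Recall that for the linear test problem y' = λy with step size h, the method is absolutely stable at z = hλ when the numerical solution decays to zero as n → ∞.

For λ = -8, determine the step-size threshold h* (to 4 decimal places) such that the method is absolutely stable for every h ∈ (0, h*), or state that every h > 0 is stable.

On y'=λy, z=hλ:
  y_{n+1} = y_n + z·[7/10·y_n + 3/10·y_{n+1}] ⇒ (1 − 3/10z)y_{n+1} = (1 + 7/10z)y_n
  R(z) = (1 + 7/10z)/(1 − 3/10z).

Need |R(x)|<1, x<0.
x=-1.5: |R|=0.0345
R=−1: 1+7/10x = −1+3/10x ⇒ -2/5x=2 ⇒ x=2/(-2/5)=-5.0000
Confirm numerically:
  x=-4.394: |R|=0.89544 <1
  x=-2.605: |R|=0.46225 <1
  x=-2.239: |R|=0.33936 <1
  x=-5.549: |R|=1.08241 >1
  x=-5.459: |R|=1.06961 >1
  x=-5.179: |R|=1.02804 >1
Interval (-5.0000, 0).

(-5.0000,0); λ=-8 ⇒ h* = (5)/8 = 0.6250.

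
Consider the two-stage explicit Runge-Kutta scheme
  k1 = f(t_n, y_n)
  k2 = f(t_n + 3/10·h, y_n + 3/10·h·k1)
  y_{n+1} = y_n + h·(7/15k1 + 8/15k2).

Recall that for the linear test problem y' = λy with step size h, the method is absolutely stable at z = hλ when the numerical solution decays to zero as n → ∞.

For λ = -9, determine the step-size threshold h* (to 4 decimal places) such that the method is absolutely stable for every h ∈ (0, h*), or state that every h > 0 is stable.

(-6.2500,0); λ=-9 ⇒ h* = (25/4)/9 = 0.6944.

On y'=λy, z=hλ:
  k1=λy_n ⇒ h·k1=z·y_n;  k2=λ(1+3/10z)y_n ⇒ h·k2=z(1+3/10z)y_n
  y_{n+1}/y_n = 1 + 7/15z + 8/15z(1+3/10z) = 1 + z + 4/25z²
  R(z) = 1 + z + 4/25z².

Boundary: |R(x)|=1, x<0.
x=-0.45: |R|=0.5824
R=1: x+4/25x²=0 ⇒ x=−25/4=-6.2500; min R=1−1/(4·4/25)=-0.5625>−1
Confirm numerically:
  x=-5.765: |R|=0.55264 <1
  x=-4.823: |R|=0.10119 <1
  x=-4.559: |R|=0.23348 <1
  x=-3.434: |R|=0.54722 <1
  x=-6.359: |R|=1.11090 >1
  x=-6.344: |R|=1.09541 >1
Stable set (-6.2500, 0).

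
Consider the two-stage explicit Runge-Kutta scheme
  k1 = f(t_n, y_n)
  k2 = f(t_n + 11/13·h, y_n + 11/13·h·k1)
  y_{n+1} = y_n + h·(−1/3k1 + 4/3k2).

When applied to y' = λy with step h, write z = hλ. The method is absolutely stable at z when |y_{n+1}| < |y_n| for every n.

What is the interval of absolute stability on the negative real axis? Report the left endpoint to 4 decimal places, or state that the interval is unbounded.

(-0.8864, 0).

On y'=λy, z=hλ:
  k1=λy_n ⇒ h·k1=z·y_n;  k2=λ(1+11/13z)y_n ⇒ h·k2=z(1+11/13z)y_n
  y_{n+1}/y_n = 1 − 1/3z + 4/3z(1+11/13z) = 1 + z + 44/39z²
  R(z) = 1 + z + 44/39z².

Solve |R(x)|<1 on ℝ⁻.
x=-0.47: |R|=0.7792
R=1: x+44/39x²=0 ⇒ x=−39/44=-0.8864; min R=1−1/(4·44/39)=0.7784>−1
Confirm numerically:
  x=-0.686: |R|=0.84493 <1
  x=-0.525: |R|=0.78596 <1
  x=-0.423: |R|=0.77887 <1
  x=-1.131: |R|=1.31216 >1
  x=-0.957: |R|=1.07627 >1
Stable set (-0.8864, 0).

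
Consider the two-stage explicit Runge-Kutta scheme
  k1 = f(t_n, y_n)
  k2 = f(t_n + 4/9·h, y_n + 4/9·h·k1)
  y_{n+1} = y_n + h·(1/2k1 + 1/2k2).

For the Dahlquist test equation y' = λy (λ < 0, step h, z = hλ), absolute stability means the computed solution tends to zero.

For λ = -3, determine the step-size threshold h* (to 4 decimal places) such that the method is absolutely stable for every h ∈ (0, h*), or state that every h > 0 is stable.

Test eqn y'=λy, z=hλ:
  k1=λy_n ⇒ h·k1=z·y_n;  k2=λ(1+4/9z)y_n ⇒ h·k2=z(1+4/9z)y_n
  y_{n+1}/y_n = 1 + 1/2z + 1/2z(1+4/9z) = 1 + z + 2/9z²
  Hence R(z) = 1 + z + 2/9z².

Need |R(x)|<1, x<0.
x=-0.91: |R|=0.2740
R=1: x+2/9x²=0 ⇒ x=−9/2=-4.5000; min R=1−1/(4·2/9)=-0.1250>−1
Confirm numerically:
  x=-3.018: |R|=0.00607 <1
  x=-2.547: |R|=0.10540 <1
  x=-1.995: |R|=0.11055 <1
  x=-5.062: |R|=1.63219 >1
  x=-4.532: |R|=1.03223 >1
Interval (-4.5000, 0).

(-4.5000,0); λ=-3 ⇒ h* = (9/2)/3 = 1.5000.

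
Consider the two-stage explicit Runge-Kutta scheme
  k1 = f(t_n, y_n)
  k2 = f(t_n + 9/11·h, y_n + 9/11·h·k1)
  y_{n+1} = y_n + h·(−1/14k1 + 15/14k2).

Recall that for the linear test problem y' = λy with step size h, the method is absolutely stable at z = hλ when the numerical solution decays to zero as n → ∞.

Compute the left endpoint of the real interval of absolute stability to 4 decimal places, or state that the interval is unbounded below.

Set f=λy, z=hλ:
  k1=λy_n ⇒ h·k1=z·y_n;  k2=λ(1+9/11z)y_n ⇒ h·k2=z(1+9/11z)y_n
  y_{n+1}/y_n = 1 − 1/14z + 15/14z(1+9/11z) = 1 + z + 135/154z²
  R(z) = 1 + z + 135/154z².

Boundary: |R(x)|=1, x<0.
x=-0.64: |R|=0.7191
R=1: x+135/154x²=0 ⇒ x=−154/135=-1.1407; min R=1−1/(4·135/154)=0.7148>−1
Confirm numerically:
  x=-1.032: |R|=0.90162 <1
  x=-1.012: |R|=0.88579 <1
  x=-0.560: |R|=0.71491 <1
  x=-1.424: |R|=1.35360 >1
  x=-1.376: |R|=1.28378 >1
Interval (-1.1407, 0).

z* = -1.1407.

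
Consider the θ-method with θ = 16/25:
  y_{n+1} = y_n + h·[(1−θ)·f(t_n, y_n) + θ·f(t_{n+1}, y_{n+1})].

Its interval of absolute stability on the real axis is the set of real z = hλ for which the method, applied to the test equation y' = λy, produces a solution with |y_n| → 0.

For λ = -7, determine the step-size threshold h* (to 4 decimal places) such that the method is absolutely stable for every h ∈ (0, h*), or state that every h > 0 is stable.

interval (−∞, 0). Any h>0 works for λ=-7.

Test eqn y'=λy, z=hλ:
  y_{n+1} = y_n + z·[9/25·y_n + 16/25·y_{n+1}] ⇒ (1 − 16/25z)y_{n+1} = (1 + 9/25z)y_n
  so R(z) = (1 + 9/25z)/(1 − 16/25z).

Need |R(x)|<1, x<0.
x=-1.35: |R|=0.2758
x=-2: |R|=0.1228
x=-10: |R|=0.3514
x=-100: |R|=0.5385
θ=16/25≥1/2 ⇒ |1+9/25x|<|1−16/25x| ∀x<0 ⇒ stable on all of ℝ⁻.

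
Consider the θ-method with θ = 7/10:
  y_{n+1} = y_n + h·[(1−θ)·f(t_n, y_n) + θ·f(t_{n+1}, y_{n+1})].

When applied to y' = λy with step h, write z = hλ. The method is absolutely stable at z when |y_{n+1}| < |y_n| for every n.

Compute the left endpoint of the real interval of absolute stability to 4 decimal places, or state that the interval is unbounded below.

interval (−∞, 0).

On y'=λy, z=hλ:
  y_{n+1} = y_n + z·[3/10·y_n + 7/10·y_{n+1}] ⇒ (1 − 7/10z)y_{n+1} = (1 + 3/10z)y_n
  ⇒ R(z) = (1 + 3/10z)/(1 − 7/10z).

Solve |R(x)|<1 on ℝ⁻.
x=-0.91: |R|=0.4441
x=-2: |R|=0.1667
x=-10: |R|=0.2500
x=-100: |R|=0.4085
θ=7/10≥1/2 ⇒ |1+3/10x|<|1−7/10x| ∀x<0 ⇒ unbounded interval.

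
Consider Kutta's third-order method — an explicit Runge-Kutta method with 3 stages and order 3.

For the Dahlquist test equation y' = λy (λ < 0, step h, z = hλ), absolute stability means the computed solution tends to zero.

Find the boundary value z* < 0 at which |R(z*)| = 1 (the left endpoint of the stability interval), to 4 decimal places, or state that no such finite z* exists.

With y'=λy (z=hλ):
  order 3, 3-stage ⇒ R(z)=1+z+z^2/2+z^3/6
  (e.g. R(-0.4)=0.66933, |R|=0.66933)

Boundary: |R(x)|=1, x<0.
x=-0.4: |R|=0.6693
|R(-2.09)|=0.4275 |R(-1.47)|=0.0810 |R(-0.73)|=0.4716
Bisect:
  x_lo=-3.0098 |R|=2.0247  x_hi=-0.3717 |R|=0.6888
  mid=-1.69077 |R|=0.06699 →hi
  mid=-2.35030 |R|=0.75215 →hi
  mid=-2.68006 |R|=1.29705 →lo
  mid=-2.51518 |R|=1.00400 →lo
  mid=-2.43274 |R|=0.87321 →hi
  mid=-2.47396 |R|=0.93735 →hi
  mid=-2.49457 |R|=0.97036 →hi
  mid=-2.50487 |R|=0.98710 →hi
  mid=-2.51003 |R|=0.99553 →hi
  ...
  [-2.51276,-2.51260] ⇒ x*=-2.5127
Interval (-2.5127, 0).

z* = -2.5127.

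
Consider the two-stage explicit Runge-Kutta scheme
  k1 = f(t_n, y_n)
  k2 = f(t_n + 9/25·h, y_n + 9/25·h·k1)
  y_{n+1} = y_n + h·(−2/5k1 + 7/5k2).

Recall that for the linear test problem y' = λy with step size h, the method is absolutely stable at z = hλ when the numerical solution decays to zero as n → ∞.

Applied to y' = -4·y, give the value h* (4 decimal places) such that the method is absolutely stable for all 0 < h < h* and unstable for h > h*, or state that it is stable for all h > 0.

(-1.9841,0); λ=-4 ⇒ h* = (125/63)/4 = 0.4960.

Set f=λy, z=hλ:
  k1=λy_n ⇒ h·k1=z·y_n;  k2=λ(1+9/25z)y_n ⇒ h·k2=z(1+9/25z)y_n
  y_{n+1}/y_n = 1 − 2/5z + 7/5z(1+9/25z) = 1 + z + 63/125z²
  R(z) = 1 + z + 63/125z².

Need |R(x)|<1, x<0.
x=-1.41: |R|=0.5920
R=1: x+63/125x²=0 ⇒ x=−125/63=-1.9841; min R=1−1/(4·63/125)=0.5040>−1
Confirm numerically:
  x=-1.411: |R|=0.59242 <1
  x=-1.155: |R|=0.51735 <1
  x=-0.831: |R|=0.51704 <1
  x=-2.536: |R|=1.70537 >1
  x=-2.209: |R|=1.25036 >1
Stable set (-1.9841, 0).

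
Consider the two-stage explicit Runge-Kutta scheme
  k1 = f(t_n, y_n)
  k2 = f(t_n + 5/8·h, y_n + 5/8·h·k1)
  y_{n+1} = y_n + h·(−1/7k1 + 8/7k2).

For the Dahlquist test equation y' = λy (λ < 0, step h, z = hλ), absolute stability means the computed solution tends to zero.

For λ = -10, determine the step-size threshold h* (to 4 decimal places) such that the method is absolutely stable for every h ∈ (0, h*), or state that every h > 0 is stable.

(-1.4000,0); λ=-10 ⇒ h* = (7/5)/10 = 0.1400.

Test eqn y'=λy, z=hλ:
  k1=λy_n ⇒ h·k1=z·y_n;  k2=λ(1+5/8z)y_n ⇒ h·k2=z(1+5/8z)y_n
  y_{n+1}/y_n = 1 − 1/7z + 8/7z(1+5/8z) = 1 + z + 5/7z²
  Hence R(z) = 1 + z + 5/7z².

Find x<0 with |R(x)|<1.
x=-0.49: |R|=0.6815
R=1: x+5/7x²=0 ⇒ x=−7/5=-1.4000; min R=1−1/(4·5/7)=0.6500>−1
Confirm numerically:
  x=-1.317: |R|=0.92192 <1
  x=-0.849: |R|=0.66586 <1
  x=-0.828: |R|=0.66170 <1
  x=-0.645: |R|=0.65216 <1
  x=-1.679: |R|=1.33460 >1
  x=-1.648: |R|=1.29193 >1
  x=-1.475: |R|=1.07902 >1
Interval (-1.4000, 0).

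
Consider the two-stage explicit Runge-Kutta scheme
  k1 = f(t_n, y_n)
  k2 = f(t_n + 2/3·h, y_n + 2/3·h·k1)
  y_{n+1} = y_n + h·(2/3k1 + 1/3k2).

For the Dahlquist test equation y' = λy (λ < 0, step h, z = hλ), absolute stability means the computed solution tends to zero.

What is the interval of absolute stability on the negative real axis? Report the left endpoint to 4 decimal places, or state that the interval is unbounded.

On y'=λy, z=hλ:
  k1=λy_n ⇒ h·k1=z·y_n;  k2=λ(1+2/3z)y_n ⇒ h·k2=z(1+2/3z)y_n
  y_{n+1}/y_n = 1 + 2/3z + 1/3z(1+2/3z) = 1 + z + 2/9z²
  so R(z) = 1 + z + 2/9z².

Need |R(x)|<1, x<0.
x=-1.55: |R|=0.0161
R=1: x+2/9x²=0 ⇒ x=−9/2=-4.5000; min R=1−1/(4·2/9)=-0.1250>−1
Confirm numerically:
  x=-3.394: |R|=0.16583 <1
  x=-2.955: |R|=0.01455 <1
  x=-2.408: |R|=0.11945 <1
  x=-4.862: |R|=1.39112 >1
  x=-4.702: |R|=1.21107 >1
  x=-4.549: |R|=1.04953 >1
Stable set (-4.5000, 0).

z∈(-4.5000,0).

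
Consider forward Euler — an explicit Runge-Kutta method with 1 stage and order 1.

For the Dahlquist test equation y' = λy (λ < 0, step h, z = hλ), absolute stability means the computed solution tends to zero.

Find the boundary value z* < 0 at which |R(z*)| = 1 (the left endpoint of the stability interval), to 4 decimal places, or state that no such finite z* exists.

left endpoint -2.0000.

Set f=λy, z=hλ:
  order 1, 1-stage ⇒ R(z)=1+z
  (e.g. R(-1.32)=-0.32000, |R|=0.32000)

Find x<0 with |R(x)|<1.
x=-1.32: |R|=0.3200
|R(-1.56)|=0.5600 |R(-1.19)|=0.1900 |R(-0.77)|=0.2300
Bisect:
  x_lo=-2.7385 |R|=1.7385  x_hi=-0.2361 |R|=0.7639
  mid=-1.48728 |R|=0.48728 →hi
  mid=-2.11288 |R|=1.11288 →lo
  mid=-1.80008 |R|=0.80008 →hi
  mid=-1.95648 |R|=0.95648 →hi
  mid=-2.03468 |R|=1.03468 →lo
  mid=-1.99558 |R|=0.99558 →hi
  mid=-2.01513 |R|=1.01513 →lo
  ...
  [-2.00000,-1.99985] ⇒ x*=-2.0000
Interval (-2.0000, 0).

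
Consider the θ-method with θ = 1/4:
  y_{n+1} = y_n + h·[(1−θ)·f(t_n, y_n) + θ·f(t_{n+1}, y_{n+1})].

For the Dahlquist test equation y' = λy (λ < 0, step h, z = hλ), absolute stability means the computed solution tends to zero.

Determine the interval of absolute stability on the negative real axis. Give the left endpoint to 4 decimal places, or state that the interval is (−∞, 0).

On y'=λy, z=hλ:
  y_{n+1} = y_n + z·[3/4·y_n + 1/4·y_{n+1}] ⇒ (1 − 1/4z)y_{n+1} = (1 + 3/4z)y_n
  R(z) = (1 + 3/4z)/(1 − 1/4z).

Solve |R(x)|<1 on ℝ⁻.
x=-0.43: |R|=0.6117
R=−1: 1+3/4x = −1+1/4x ⇒ -1/2x=2 ⇒ x=2/(-1/2)=-4.0000
Confirm numerically:
  x=-3.716: |R|=0.92639 <1
  x=-2.832: |R|=0.65808 <1
  x=-2.662: |R|=0.59832 <1
  x=-1.937: |R|=0.30504 <1
  x=-4.266: |R|=1.06436 >1
  x=-4.198: |R|=1.04830 >1
  x=-4.077: |R|=1.01907 >1
Stable set (-4.0000, 0).

z∈(-4.0000,0).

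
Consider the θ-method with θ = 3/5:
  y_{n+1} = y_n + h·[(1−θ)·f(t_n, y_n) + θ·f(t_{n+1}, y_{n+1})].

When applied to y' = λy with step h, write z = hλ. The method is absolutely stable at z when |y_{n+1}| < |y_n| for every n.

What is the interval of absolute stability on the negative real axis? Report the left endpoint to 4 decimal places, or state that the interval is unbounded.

On y'=λy, z=hλ:
  y_{n+1} = y_n + z·[2/5·y_n + 3/5·y_{n+1}] ⇒ (1 − 3/5z)y_{n+1} = (1 + 2/5z)y_n
  R(z) = (1 + 2/5z)/(1 − 3/5z).

Need |R(x)|<1, x<0.
x=-1.72: |R|=0.1535
x=-2: |R|=0.0909
x=-10: |R|=0.4286
x=-100: |R|=0.6393
θ=3/5≥1/2 ⇒ |1+2/5x|<|1−3/5x| ∀x<0 ⇒ interval (−∞,0).

interval (−∞, 0).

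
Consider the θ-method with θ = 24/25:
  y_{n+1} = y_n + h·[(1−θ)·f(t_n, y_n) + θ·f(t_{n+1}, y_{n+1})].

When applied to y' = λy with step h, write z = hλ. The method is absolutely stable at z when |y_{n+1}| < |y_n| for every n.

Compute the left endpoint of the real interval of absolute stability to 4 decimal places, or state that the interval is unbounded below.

(−∞, 0) — no finite endpoint.

Test eqn y'=λy, z=hλ:
  y_{n+1} = y_n + z·[1/25·y_n + 24/25·y_{n+1}] ⇒ (1 − 24/25z)y_{n+1} = (1 + 1/25z)y_n
  Hence R(z) = (1 + 1/25z)/(1 − 24/25z).

Solve |R(x)|<1 on ℝ⁻.
x=-1.55: |R|=0.3770
x=-2: |R|=0.3151
x=-10: |R|=0.0566
x=-100: |R|=0.0309
θ=24/25≥1/2 ⇒ |1+1/25x|<|1−24/25x| ∀x<0 ⇒ unbounded interval.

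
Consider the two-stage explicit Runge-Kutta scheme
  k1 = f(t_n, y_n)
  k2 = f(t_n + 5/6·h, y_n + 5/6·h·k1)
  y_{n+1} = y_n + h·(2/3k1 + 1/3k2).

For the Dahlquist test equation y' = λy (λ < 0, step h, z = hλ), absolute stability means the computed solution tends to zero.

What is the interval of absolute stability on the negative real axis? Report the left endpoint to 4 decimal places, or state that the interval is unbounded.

z∈(-3.6000,0).

On y'=λy, z=hλ:
  k1=λy_n ⇒ h·k1=z·y_n;  k2=λ(1+5/6z)y_n ⇒ h·k2=z(1+5/6z)y_n
  y_{n+1}/y_n = 1 + 2/3z + 1/3z(1+5/6z) = 1 + z + 5/18z²
  Hence R(z) = 1 + z + 5/18z².

Solve |R(x)|<1 on ℝ⁻.
x=-0.39: |R|=0.6522
R=1: x+5/18x²=0 ⇒ x=−18/5=-3.6000; min R=1−1/(4·5/18)=0.1000>−1
Confirm numerically:
  x=-2.821: |R|=0.38957 <1
  x=-2.671: |R|=0.31073 <1
  x=-2.018: |R|=0.11320 <1
  x=-4.099: |R|=1.56817 >1
  x=-3.668: |R|=1.06928 >1
Interval (-3.6000, 0).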